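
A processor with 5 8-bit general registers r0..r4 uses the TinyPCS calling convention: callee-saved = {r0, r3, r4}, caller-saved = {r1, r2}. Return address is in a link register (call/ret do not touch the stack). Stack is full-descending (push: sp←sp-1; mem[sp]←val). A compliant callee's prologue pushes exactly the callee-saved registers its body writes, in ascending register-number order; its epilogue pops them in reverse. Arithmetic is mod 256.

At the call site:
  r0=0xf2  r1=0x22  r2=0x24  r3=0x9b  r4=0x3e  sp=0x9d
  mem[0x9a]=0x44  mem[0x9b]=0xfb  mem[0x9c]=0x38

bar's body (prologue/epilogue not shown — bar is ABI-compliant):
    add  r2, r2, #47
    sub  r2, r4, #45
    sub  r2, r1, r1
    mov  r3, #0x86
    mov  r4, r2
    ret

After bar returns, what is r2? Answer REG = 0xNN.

REG = 0x00

prologue: push r3 -> mem[0x9c]=0x9b, sp=0x9c
prologue: push r4 -> mem[0x9b]=0x3e, sp=0x9b
body[0] add  r2, r2, #47 -> r2=0x53
body[1] sub  r2, r4, #45 -> r2=0x11
body[2] sub  r2, r1, r1 -> r2=0x00
body[3] mov  r3, #0x86 -> r3=0x86
body[4] mov  r4, r2 -> r4=0x00
epilogue: pop r4=0x3e, sp=0x9c
epilogue: pop r3=0x9b, sp=0x9d
r2 is caller-saved -> body value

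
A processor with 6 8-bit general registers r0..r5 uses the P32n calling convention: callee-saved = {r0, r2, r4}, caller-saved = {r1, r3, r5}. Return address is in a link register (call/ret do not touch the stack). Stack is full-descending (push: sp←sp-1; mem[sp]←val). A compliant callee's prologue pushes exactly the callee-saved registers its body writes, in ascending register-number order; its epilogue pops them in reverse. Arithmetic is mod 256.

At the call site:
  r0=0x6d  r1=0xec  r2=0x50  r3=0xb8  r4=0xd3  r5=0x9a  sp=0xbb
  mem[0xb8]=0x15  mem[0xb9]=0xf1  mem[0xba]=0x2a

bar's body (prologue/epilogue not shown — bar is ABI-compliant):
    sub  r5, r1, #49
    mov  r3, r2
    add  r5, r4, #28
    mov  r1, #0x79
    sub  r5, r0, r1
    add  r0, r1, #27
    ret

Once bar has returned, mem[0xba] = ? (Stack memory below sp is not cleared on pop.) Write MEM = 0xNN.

MEM = 0x6d

prologue: push r0 → mem[0xba]=0x6d, sp=0xba
body[0] sub  r5, r1, #49 → r5=0xbb
body[1] mov  r3, r2 → r3=0x50
body[2] add  r5, r4, #28 → r5=0xef
body[3] mov  r1, #0x79 → r1=0x79
body[4] sub  r5, r0, r1 → r5=0xf4
body[5] add  r0, r1, #27 → r0=0x94
epilogue: pop r0=0x6d, sp=0xbb
prologue pushed ['r0'] at ['0xba']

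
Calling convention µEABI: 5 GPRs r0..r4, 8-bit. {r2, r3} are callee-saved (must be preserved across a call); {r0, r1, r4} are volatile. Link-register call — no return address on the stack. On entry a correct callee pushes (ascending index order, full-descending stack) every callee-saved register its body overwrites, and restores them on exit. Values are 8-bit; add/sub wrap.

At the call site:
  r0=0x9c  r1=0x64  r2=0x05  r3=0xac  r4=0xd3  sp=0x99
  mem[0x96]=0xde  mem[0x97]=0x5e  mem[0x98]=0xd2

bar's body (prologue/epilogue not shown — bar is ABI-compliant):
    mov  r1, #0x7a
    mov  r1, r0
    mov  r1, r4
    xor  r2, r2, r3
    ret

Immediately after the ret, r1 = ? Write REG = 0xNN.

REG = 0xd3

prologue: push r2 -> mem[0x98]=0x05, sp=0x98
body[0] mov  r1, #0x7a -> r1=0x7a
body[1] mov  r1, r0 -> r1=0x9c
body[2] mov  r1, r4 -> r1=0xd3
body[3] xor  r2, r2, r3 -> r2=0xa9
epilogue: pop r2=0x05, sp=0x99
r1 is caller-saved -> body value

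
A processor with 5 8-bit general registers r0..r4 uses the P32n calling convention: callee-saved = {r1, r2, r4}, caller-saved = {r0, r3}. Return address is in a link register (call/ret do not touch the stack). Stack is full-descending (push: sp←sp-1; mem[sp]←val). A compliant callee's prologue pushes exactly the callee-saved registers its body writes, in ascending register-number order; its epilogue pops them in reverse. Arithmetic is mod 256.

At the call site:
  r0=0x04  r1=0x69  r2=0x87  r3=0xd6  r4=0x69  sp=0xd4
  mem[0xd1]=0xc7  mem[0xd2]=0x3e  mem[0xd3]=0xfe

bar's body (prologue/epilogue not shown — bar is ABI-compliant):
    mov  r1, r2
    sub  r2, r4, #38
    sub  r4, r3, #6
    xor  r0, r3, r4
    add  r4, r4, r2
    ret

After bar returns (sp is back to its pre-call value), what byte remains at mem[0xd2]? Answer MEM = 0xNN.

prologue: push r1 -> mem[0xd3]=0x69, sp=0xd3
prologue: push r2 -> mem[0xd2]=0x87, sp=0xd2
prologue: push r4 -> mem[0xd1]=0x69, sp=0xd1
body[0] mov  r1, r2 -> r1=0x87
body[1] sub  r2, r4, #38 -> r2=0x43
body[2] sub  r4, r3, #6 -> r4=0xd0
body[3] xor  r0, r3, r4 -> r0=0x06
body[4] add  r4, r4, r2 -> r4=0x13
epilogue: pop r4=0x69, sp=0xd2
epilogue: pop r2=0x87, sp=0xd3
epilogue: pop r1=0x69, sp=0xd4
prologue pushed ['r1', 'r2', 'r4'] at ['0xd3', '0xd2', '0xd1']

MEM = 0x87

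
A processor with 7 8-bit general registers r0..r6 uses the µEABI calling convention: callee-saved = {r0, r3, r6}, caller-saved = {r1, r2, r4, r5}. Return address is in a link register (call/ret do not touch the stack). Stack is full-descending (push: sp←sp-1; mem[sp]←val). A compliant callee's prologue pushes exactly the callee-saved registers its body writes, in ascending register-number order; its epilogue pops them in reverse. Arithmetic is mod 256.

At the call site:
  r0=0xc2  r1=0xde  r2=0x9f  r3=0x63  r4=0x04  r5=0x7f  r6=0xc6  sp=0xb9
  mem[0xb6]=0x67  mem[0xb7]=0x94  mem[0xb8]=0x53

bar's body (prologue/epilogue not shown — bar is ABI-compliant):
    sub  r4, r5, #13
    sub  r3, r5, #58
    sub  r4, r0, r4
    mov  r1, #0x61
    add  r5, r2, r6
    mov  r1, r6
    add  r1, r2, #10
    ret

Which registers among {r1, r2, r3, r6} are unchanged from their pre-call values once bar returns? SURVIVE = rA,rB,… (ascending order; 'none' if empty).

SURVIVE = r2,r3,r6

prologue: push r3 -> mem[0xb8]=0x63, sp=0xb8
body[0] sub  r4, r5, #13 -> r4=0x72
body[1] sub  r3, r5, #58 -> r3=0x45
body[2] sub  r4, r0, r4 -> r4=0x50
body[3] mov  r1, #0x61 -> r1=0x61
body[4] add  r5, r2, r6 -> r5=0x65
body[5] mov  r1, r6 -> r1=0xc6
body[6] add  r1, r2, #10 -> r1=0xa9
epilogue: pop r3=0x63, sp=0xb9
r1: caller-saved, written=True
r2: caller-saved, written=False
r3: callee-saved, written=True
r6: callee-saved, written=False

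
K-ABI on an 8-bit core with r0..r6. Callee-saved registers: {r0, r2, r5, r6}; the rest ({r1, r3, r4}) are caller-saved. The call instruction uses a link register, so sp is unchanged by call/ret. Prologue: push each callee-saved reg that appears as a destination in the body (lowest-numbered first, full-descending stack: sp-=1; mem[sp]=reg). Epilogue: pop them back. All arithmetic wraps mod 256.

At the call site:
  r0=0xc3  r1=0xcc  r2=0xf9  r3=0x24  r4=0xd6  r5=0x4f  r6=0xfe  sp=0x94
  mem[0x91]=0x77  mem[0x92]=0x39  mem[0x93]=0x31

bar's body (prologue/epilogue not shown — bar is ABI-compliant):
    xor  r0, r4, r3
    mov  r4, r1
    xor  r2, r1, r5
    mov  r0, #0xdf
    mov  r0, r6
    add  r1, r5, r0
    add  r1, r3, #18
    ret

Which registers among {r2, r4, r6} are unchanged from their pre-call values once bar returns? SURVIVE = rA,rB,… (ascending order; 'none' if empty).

SURVIVE = r2,r6

prologue: push r0 → mem[0x93]=0xc3, sp=0x93
prologue: push r2 → mem[0x92]=0xf9, sp=0x92
body[0] xor  r0, r4, r3 → r0=0xf2
body[1] mov  r4, r1 → r4=0xcc
body[2] xor  r2, r1, r5 → r2=0x83
body[3] mov  r0, #0xdf → r0=0xdf
body[4] mov  r0, r6 → r0=0xfe
body[5] add  r1, r5, r0 → r1=0x4d
body[6] add  r1, r3, #18 → r1=0x36
epilogue: pop r2=0xf9, sp=0x93
epilogue: pop r0=0xc3, sp=0x94
r2: callee-saved, written=True
r4: caller-saved, written=True
r6: callee-saved, written=False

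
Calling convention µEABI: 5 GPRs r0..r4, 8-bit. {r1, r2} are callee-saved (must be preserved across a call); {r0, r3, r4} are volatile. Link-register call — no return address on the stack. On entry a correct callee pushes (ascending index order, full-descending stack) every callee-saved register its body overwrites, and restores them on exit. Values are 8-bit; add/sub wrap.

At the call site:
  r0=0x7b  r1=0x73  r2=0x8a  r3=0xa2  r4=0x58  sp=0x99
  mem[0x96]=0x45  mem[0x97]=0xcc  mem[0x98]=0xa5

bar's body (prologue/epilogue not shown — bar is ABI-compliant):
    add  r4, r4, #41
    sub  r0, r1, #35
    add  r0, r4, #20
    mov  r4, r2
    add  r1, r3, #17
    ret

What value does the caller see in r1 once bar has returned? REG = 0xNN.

prologue: push r1 → mem[0x98]=0x73, sp=0x98
body[0] add  r4, r4, #41 → r4=0x81
body[1] sub  r0, r1, #35 → r0=0x50
body[2] add  r0, r4, #20 → r0=0x95
body[3] mov  r4, r2 → r4=0x8a
body[4] add  r1, r3, #17 → r1=0xb3
epilogue: pop r1=0x73, sp=0x99
r1 is callee-saved → restored

REG = 0x73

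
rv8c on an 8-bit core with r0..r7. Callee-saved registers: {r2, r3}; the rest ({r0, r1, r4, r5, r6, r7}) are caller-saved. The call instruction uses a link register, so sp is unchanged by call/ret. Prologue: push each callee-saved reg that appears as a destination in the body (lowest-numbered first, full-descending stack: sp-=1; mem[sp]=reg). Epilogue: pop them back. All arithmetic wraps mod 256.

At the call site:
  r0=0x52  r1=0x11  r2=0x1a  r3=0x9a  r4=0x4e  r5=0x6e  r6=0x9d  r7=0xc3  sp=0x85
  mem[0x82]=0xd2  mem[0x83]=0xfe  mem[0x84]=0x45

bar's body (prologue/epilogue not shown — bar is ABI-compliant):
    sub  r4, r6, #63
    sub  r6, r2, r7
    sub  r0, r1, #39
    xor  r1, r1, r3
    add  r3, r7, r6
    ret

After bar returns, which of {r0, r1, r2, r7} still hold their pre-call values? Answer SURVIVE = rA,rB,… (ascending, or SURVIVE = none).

SURVIVE = r2,r7

prologue: push r3 → mem[0x84]=0x9a, sp=0x84
body[0] sub  r4, r6, #63 → r4=0x5e
body[1] sub  r6, r2, r7 → r6=0x57
body[2] sub  r0, r1, #39 → r0=0xea
body[3] xor  r1, r1, r3 → r1=0x8b
body[4] add  r3, r7, r6 → r3=0x1a
epilogue: pop r3=0x9a, sp=0x85
r0: caller-saved, written=True
r1: caller-saved, written=True
r2: callee-saved, written=False
r7: caller-saved, written=False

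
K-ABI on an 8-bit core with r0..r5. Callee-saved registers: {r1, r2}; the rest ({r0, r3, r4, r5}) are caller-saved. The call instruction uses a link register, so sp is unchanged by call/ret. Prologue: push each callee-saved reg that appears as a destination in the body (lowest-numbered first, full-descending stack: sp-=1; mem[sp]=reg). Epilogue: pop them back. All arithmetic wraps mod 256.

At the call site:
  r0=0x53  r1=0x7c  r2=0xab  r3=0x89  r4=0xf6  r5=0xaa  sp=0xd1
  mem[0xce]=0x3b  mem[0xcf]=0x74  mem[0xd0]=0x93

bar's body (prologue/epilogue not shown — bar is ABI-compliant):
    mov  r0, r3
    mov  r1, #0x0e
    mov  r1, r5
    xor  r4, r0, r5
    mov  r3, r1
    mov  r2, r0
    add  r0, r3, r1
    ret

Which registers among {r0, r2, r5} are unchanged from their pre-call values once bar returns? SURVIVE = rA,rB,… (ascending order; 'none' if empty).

SURVIVE = r2,r5

prologue: push r1 → mem[0xd0]=0x7c, sp=0xd0
prologue: push r2 → mem[0xcf]=0xab, sp=0xcf
body[0] mov  r0, r3 → r0=0x89
body[1] mov  r1, #0x0e → r1=0x0e
body[2] mov  r1, r5 → r1=0xaa
body[3] xor  r4, r0, r5 → r4=0x23
body[4] mov  r3, r1 → r3=0xaa
body[5] mov  r2, r0 → r2=0x89
body[6] add  r0, r3, r1 → r0=0x54
epilogue: pop r2=0xab, sp=0xd0
epilogue: pop r1=0x7c, sp=0xd1
r0: caller-saved, written=True
r2: callee-saved, written=True
r5: caller-saved, written=False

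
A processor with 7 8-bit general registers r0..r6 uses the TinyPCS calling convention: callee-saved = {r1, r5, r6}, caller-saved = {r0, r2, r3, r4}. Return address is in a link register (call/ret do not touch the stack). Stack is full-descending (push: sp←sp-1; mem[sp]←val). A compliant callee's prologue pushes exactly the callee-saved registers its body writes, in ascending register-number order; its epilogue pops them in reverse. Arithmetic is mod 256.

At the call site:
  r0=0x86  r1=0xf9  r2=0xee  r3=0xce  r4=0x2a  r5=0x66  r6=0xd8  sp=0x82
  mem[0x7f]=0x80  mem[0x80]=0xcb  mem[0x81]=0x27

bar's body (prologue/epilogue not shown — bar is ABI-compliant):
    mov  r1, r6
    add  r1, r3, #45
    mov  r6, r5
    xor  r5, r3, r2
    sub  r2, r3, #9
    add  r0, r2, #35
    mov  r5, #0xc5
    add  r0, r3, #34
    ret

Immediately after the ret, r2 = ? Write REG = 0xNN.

REG = 0xc5

prologue: push r1 -> mem[0x81]=0xf9, sp=0x81
prologue: push r5 -> mem[0x80]=0x66, sp=0x80
prologue: push r6 -> mem[0x7f]=0xd8, sp=0x7f
body[0] mov  r1, r6 -> r1=0xd8
body[1] add  r1, r3, #45 -> r1=0xfb
body[2] mov  r6, r5 -> r6=0x66
body[3] xor  r5, r3, r2 -> r5=0x20
body[4] sub  r2, r3, #9 -> r2=0xc5
body[5] add  r0, r2, #35 -> r0=0xe8
body[6] mov  r5, #0xc5 -> r5=0xc5
body[7] add  r0, r3, #34 -> r0=0xf0
epilogue: pop r6=0xd8, sp=0x80
epilogue: pop r5=0x66, sp=0x81
epilogue: pop r1=0xf9, sp=0x82
r2 is caller-saved -> body value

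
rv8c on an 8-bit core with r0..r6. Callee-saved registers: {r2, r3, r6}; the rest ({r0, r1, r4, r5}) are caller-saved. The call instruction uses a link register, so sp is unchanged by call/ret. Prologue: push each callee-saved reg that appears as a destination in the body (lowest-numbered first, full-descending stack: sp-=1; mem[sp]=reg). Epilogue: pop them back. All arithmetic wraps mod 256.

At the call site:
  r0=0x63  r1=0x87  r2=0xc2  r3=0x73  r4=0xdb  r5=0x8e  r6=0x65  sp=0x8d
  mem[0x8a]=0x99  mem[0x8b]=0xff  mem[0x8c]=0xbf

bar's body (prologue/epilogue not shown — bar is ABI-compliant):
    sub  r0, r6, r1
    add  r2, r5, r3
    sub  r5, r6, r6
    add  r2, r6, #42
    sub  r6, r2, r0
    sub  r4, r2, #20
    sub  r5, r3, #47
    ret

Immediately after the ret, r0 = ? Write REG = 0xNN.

REG = 0xde

prologue: push r2 → mem[0x8c]=0xc2, sp=0x8c
prologue: push r6 → mem[0x8b]=0x65, sp=0x8b
body[0] sub  r0, r6, r1 → r0=0xde
body[1] add  r2, r5, r3 → r2=0x01
body[2] sub  r5, r6, r6 → r5=0x00
body[3] add  r2, r6, #42 → r2=0x8f
body[4] sub  r6, r2, r0 → r6=0xb1
body[5] sub  r4, r2, #20 → r4=0x7b
body[6] sub  r5, r3, #47 → r5=0x44
epilogue: pop r6=0x65, sp=0x8c
epilogue: pop r2=0xc2, sp=0x8d
r0 is caller-saved → body value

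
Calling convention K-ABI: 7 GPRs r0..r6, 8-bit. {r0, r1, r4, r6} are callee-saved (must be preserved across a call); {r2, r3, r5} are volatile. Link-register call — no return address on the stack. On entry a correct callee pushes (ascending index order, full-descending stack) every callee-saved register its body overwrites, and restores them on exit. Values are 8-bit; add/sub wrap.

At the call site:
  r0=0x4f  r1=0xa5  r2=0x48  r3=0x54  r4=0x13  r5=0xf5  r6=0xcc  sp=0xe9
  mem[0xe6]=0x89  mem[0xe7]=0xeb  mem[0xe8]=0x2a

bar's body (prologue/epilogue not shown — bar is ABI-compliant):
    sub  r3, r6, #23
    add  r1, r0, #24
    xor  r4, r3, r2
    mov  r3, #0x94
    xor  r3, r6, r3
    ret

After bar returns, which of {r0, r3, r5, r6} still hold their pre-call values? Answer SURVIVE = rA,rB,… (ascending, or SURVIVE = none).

SURVIVE = r0,r5,r6

prologue: push r1 → mem[0xe8]=0xa5, sp=0xe8
prologue: push r4 → mem[0xe7]=0x13, sp=0xe7
body[0] sub  r3, r6, #23 → r3=0xb5
body[1] add  r1, r0, #24 → r1=0x67
body[2] xor  r4, r3, r2 → r4=0xfd
body[3] mov  r3, #0x94 → r3=0x94
body[4] xor  r3, r6, r3 → r3=0x58
epilogue: pop r4=0x13, sp=0xe8
epilogue: pop r1=0xa5, sp=0xe9
r0: callee-saved, written=False
r3: caller-saved, written=True
r5: caller-saved, written=False
r6: callee-saved, written=False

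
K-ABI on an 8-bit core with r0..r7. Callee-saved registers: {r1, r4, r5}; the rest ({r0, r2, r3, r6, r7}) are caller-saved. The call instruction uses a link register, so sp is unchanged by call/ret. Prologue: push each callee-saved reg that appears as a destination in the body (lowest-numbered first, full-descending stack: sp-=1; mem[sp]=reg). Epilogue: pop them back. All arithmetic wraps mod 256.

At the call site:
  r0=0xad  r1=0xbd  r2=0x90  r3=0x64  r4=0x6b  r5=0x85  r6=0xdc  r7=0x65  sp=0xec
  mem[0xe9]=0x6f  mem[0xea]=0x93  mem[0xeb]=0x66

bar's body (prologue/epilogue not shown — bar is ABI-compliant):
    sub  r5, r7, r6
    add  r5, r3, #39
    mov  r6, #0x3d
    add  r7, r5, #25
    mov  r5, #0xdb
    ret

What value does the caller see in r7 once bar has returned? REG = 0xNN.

REG = 0xa4

prologue: push r5 → mem[0xeb]=0x85, sp=0xeb
body[0] sub  r5, r7, r6 → r5=0x89
body[1] add  r5, r3, #39 → r5=0x8b
body[2] mov  r6, #0x3d → r6=0x3d
body[3] add  r7, r5, #25 → r7=0xa4
body[4] mov  r5, #0xdb → r5=0xdb
epilogue: pop r5=0x85, sp=0xec
r7 is caller-saved → body value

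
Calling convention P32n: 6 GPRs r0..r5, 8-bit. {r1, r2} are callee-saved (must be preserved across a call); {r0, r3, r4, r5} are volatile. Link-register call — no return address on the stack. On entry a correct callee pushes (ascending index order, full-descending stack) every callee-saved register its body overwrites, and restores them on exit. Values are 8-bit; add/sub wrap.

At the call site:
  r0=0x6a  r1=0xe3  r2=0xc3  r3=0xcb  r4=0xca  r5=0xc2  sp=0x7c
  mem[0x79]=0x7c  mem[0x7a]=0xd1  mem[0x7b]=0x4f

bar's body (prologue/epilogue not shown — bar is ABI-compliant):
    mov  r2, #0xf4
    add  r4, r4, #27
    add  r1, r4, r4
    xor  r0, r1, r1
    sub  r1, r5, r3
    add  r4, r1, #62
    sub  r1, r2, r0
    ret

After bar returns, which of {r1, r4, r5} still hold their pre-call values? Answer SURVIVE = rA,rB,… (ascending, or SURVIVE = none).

prologue: push r1 -> mem[0x7b]=0xe3, sp=0x7b
prologue: push r2 -> mem[0x7a]=0xc3, sp=0x7a
body[0] mov  r2, #0xf4 -> r2=0xf4
body[1] add  r4, r4, #27 -> r4=0xe5
body[2] add  r1, r4, r4 -> r1=0xca
body[3] xor  r0, r1, r1 -> r0=0x00
body[4] sub  r1, r5, r3 -> r1=0xf7
body[5] add  r4, r1, #62 -> r4=0x35
body[6] sub  r1, r2, r0 -> r1=0xf4
epilogue: pop r2=0xc3, sp=0x7b
epilogue: pop r1=0xe3, sp=0x7c
r1: callee-saved, written=True
r4: caller-saved, written=True
r5: caller-saved, written=False

SURVIVE = r1,r5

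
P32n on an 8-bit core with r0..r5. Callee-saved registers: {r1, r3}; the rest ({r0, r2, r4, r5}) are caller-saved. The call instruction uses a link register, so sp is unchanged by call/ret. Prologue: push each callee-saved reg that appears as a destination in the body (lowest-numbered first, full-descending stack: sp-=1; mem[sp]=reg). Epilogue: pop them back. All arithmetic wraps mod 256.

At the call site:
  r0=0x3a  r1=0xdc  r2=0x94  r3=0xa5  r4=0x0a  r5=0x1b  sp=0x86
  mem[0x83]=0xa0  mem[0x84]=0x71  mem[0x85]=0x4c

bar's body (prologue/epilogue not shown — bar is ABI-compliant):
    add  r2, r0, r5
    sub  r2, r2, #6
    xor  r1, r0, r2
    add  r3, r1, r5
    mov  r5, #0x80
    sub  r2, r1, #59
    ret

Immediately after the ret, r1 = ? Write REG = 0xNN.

prologue: push r1 → mem[0x85]=0xdc, sp=0x85
prologue: push r3 → mem[0x84]=0xa5, sp=0x84
body[0] add  r2, r0, r5 → r2=0x55
body[1] sub  r2, r2, #6 → r2=0x4f
body[2] xor  r1, r0, r2 → r1=0x75
body[3] add  r3, r1, r5 → r3=0x90
body[4] mov  r5, #0x80 → r5=0x80
body[5] sub  r2, r1, #59 → r2=0x3a
epilogue: pop r3=0xa5, sp=0x85
epilogue: pop r1=0xdc, sp=0x86
r1 is callee-saved → restored

REG = 0xdc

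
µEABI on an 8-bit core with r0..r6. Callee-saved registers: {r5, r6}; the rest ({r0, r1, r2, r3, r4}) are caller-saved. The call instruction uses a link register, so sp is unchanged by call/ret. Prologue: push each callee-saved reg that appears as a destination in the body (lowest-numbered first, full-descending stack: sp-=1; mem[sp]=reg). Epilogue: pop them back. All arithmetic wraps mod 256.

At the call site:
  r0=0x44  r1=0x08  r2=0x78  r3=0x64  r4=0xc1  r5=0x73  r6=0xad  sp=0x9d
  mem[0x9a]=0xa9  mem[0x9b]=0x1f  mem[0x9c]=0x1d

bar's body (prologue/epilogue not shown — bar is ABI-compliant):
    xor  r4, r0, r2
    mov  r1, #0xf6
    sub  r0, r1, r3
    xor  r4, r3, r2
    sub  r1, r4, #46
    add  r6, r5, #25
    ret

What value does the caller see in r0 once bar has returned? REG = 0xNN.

prologue: push r6 -> mem[0x9c]=0xad, sp=0x9c
body[0] xor  r4, r0, r2 -> r4=0x3c
body[1] mov  r1, #0xf6 -> r1=0xf6
body[2] sub  r0, r1, r3 -> r0=0x92
body[3] xor  r4, r3, r2 -> r4=0x1c
body[4] sub  r1, r4, #46 -> r1=0xee
body[5] add  r6, r5, #25 -> r6=0x8c
epilogue: pop r6=0xad, sp=0x9d
r0 is caller-saved -> body value

REG = 0x92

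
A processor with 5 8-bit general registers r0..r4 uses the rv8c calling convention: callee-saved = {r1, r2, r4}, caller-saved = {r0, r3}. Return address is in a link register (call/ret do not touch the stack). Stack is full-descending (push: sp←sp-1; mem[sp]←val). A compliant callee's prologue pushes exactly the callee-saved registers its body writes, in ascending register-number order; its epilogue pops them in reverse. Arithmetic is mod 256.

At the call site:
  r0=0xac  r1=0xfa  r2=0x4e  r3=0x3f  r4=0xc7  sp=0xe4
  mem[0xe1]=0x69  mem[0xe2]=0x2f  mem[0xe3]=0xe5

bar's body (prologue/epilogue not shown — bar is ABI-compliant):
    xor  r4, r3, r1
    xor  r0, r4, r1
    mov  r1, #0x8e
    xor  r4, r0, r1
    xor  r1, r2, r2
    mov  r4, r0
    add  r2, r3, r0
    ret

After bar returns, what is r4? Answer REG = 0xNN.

REG = 0xc7

prologue: push r1 -> mem[0xe3]=0xfa, sp=0xe3
prologue: push r2 -> mem[0xe2]=0x4e, sp=0xe2
prologue: push r4 -> mem[0xe1]=0xc7, sp=0xe1
body[0] xor  r4, r3, r1 -> r4=0xc5
body[1] xor  r0, r4, r1 -> r0=0x3f
body[2] mov  r1, #0x8e -> r1=0x8e
body[3] xor  r4, r0, r1 -> r4=0xb1
body[4] xor  r1, r2, r2 -> r1=0x00
body[5] mov  r4, r0 -> r4=0x3f
body[6] add  r2, r3, r0 -> r2=0x7e
epilogue: pop r4=0xc7, sp=0xe2
epilogue: pop r2=0x4e, sp=0xe3
epilogue: pop r1=0xfa, sp=0xe4
r4 is callee-saved -> restored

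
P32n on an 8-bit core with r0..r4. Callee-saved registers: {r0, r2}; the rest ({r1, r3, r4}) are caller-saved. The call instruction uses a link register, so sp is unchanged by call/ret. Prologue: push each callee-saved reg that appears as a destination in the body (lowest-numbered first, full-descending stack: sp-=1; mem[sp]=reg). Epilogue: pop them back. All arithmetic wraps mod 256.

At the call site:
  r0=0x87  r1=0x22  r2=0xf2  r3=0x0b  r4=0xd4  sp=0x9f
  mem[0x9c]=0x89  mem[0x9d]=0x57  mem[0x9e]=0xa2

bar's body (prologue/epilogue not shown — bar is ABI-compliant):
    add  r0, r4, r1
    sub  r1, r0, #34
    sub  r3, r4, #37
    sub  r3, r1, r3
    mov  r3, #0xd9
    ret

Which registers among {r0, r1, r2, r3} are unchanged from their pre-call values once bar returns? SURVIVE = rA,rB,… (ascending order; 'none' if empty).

SURVIVE = r0,r2

prologue: push r0 → mem[0x9e]=0x87, sp=0x9e
body[0] add  r0, r4, r1 → r0=0xf6
body[1] sub  r1, r0, #34 → r1=0xd4
body[2] sub  r3, r4, #37 → r3=0xaf
body[3] sub  r3, r1, r3 → r3=0x25
body[4] mov  r3, #0xd9 → r3=0xd9
epilogue: pop r0=0x87, sp=0x9f
r0: callee-saved, written=True
r1: caller-saved, written=True
r2: callee-saved, written=False
r3: caller-saved, written=True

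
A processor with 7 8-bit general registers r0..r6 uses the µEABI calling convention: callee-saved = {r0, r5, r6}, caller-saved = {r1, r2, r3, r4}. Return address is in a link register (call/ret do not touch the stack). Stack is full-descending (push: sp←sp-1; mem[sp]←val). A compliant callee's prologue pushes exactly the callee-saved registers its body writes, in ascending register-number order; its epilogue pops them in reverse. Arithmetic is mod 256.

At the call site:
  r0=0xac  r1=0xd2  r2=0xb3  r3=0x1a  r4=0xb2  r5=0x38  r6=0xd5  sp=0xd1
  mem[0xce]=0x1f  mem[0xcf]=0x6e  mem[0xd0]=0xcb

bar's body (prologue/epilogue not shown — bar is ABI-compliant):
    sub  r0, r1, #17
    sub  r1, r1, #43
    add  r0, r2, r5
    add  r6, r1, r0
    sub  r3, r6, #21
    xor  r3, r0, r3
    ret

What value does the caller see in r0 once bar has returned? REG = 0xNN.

REG = 0xac

prologue: push r0 -> mem[0xd0]=0xac, sp=0xd0
prologue: push r6 -> mem[0xcf]=0xd5, sp=0xcf
body[0] sub  r0, r1, #17 -> r0=0xc1
body[1] sub  r1, r1, #43 -> r1=0xa7
body[2] add  r0, r2, r5 -> r0=0xeb
body[3] add  r6, r1, r0 -> r6=0x92
body[4] sub  r3, r6, #21 -> r3=0x7d
body[5] xor  r3, r0, r3 -> r3=0x96
epilogue: pop r6=0xd5, sp=0xd0
epilogue: pop r0=0xac, sp=0xd1
r0 is callee-saved -> restored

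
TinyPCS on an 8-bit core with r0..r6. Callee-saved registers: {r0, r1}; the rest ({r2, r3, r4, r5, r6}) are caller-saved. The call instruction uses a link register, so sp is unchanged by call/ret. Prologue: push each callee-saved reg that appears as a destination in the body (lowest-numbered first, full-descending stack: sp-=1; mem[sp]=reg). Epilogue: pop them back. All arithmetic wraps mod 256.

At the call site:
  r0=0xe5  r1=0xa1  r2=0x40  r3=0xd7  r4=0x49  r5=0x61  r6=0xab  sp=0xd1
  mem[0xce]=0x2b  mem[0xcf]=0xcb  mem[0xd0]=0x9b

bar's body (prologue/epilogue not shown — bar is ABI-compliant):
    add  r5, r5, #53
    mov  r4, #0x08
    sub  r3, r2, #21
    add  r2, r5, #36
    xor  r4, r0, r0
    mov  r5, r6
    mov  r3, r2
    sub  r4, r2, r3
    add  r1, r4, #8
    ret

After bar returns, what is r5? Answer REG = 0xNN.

REG = 0xab

prologue: push r1 → mem[0xd0]=0xa1, sp=0xd0
body[0] add  r5, r5, #53 → r5=0x96
body[1] mov  r4, #0x08 → r4=0x08
body[2] sub  r3, r2, #21 → r3=0x2b
body[3] add  r2, r5, #36 → r2=0xba
body[4] xor  r4, r0, r0 → r4=0x00
body[5] mov  r5, r6 → r5=0xab
body[6] mov  r3, r2 → r3=0xba
body[7] sub  r4, r2, r3 → r4=0x00
body[8] add  r1, r4, #8 → r1=0x08
epilogue: pop r1=0xa1, sp=0xd1
r5 is caller-saved → body value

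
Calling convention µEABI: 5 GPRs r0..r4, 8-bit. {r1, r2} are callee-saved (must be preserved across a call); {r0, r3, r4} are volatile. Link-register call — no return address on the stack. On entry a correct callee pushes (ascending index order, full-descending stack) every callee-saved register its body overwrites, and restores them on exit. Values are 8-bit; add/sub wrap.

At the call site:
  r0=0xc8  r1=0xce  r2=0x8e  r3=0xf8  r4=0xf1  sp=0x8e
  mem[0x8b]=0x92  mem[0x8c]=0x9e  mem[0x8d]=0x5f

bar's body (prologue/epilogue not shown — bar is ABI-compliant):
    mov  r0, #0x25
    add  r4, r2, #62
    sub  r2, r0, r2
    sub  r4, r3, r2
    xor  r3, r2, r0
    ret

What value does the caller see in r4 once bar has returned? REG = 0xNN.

prologue: push r2 -> mem[0x8d]=0x8e, sp=0x8d
body[0] mov  r0, #0x25 -> r0=0x25
body[1] add  r4, r2, #62 -> r4=0xcc
body[2] sub  r2, r0, r2 -> r2=0x97
body[3] sub  r4, r3, r2 -> r4=0x61
body[4] xor  r3, r2, r0 -> r3=0xb2
epilogue: pop r2=0x8e, sp=0x8e
r4 is caller-saved -> body value

REG = 0x61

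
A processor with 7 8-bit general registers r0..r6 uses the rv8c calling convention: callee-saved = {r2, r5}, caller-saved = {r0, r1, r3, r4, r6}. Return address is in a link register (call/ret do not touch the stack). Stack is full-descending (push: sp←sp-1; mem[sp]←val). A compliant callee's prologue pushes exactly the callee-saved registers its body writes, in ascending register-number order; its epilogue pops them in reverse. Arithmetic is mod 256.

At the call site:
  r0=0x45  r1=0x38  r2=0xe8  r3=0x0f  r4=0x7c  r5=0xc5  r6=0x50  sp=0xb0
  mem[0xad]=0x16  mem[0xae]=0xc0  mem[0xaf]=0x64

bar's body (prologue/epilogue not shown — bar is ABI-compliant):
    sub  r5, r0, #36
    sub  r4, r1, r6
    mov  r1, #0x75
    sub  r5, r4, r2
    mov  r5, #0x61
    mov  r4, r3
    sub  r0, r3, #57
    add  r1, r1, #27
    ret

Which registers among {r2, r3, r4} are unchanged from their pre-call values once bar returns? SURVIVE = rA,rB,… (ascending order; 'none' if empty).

prologue: push r5 → mem[0xaf]=0xc5, sp=0xaf
body[0] sub  r5, r0, #36 → r5=0x21
body[1] sub  r4, r1, r6 → r4=0xe8
body[2] mov  r1, #0x75 → r1=0x75
body[3] sub  r5, r4, r2 → r5=0x00
body[4] mov  r5, #0x61 → r5=0x61
body[5] mov  r4, r3 → r4=0x0f
body[6] sub  r0, r3, #57 → r0=0xd6
body[7] add  r1, r1, #27 → r1=0x90
epilogue: pop r5=0xc5, sp=0xb0
r2: callee-saved, written=False
r3: caller-saved, written=False
r4: caller-saved, written=True

SURVIVE = r2,r3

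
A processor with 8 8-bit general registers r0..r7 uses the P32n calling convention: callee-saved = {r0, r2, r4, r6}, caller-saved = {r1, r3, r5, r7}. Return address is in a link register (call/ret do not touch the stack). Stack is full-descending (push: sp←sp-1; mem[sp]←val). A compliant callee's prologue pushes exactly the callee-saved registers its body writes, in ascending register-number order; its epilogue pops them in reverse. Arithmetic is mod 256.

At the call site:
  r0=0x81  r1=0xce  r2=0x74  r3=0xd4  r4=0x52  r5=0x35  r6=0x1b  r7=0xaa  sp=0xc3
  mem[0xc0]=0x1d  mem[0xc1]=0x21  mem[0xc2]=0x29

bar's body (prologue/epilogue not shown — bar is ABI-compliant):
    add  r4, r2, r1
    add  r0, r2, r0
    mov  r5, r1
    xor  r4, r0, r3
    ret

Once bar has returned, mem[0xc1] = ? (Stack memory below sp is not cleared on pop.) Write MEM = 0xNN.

MEM = 0x52

prologue: push r0 → mem[0xc2]=0x81, sp=0xc2
prologue: push r4 → mem[0xc1]=0x52, sp=0xc1
body[0] add  r4, r2, r1 → r4=0x42
body[1] add  r0, r2, r0 → r0=0xf5
body[2] mov  r5, r1 → r5=0xce
body[3] xor  r4, r0, r3 → r4=0x21
epilogue: pop r4=0x52, sp=0xc2
epilogue: pop r0=0x81, sp=0xc3
prologue pushed ['r0', 'r4'] at ['0xc2', '0xc1']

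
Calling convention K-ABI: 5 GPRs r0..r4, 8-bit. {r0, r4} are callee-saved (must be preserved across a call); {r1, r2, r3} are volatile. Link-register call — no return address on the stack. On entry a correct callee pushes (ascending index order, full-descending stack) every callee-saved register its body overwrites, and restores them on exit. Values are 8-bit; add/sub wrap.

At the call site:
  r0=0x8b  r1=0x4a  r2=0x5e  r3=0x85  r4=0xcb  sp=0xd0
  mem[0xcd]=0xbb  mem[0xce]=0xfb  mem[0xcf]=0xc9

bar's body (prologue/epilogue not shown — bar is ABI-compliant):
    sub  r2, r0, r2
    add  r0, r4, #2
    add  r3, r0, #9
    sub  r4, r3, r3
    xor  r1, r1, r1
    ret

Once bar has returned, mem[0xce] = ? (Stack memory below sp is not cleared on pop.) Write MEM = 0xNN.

MEM = 0xcb

prologue: push r0 -> mem[0xcf]=0x8b, sp=0xcf
prologue: push r4 -> mem[0xce]=0xcb, sp=0xce
body[0] sub  r2, r0, r2 -> r2=0x2d
body[1] add  r0, r4, #2 -> r0=0xcd
body[2] add  r3, r0, #9 -> r3=0xd6
body[3] sub  r4, r3, r3 -> r4=0x00
body[4] xor  r1, r1, r1 -> r1=0x00
epilogue: pop r4=0xcb, sp=0xcf
epilogue: pop r0=0x8b, sp=0xd0
prologue pushed ['r0', 'r4'] at ['0xcf', '0xce']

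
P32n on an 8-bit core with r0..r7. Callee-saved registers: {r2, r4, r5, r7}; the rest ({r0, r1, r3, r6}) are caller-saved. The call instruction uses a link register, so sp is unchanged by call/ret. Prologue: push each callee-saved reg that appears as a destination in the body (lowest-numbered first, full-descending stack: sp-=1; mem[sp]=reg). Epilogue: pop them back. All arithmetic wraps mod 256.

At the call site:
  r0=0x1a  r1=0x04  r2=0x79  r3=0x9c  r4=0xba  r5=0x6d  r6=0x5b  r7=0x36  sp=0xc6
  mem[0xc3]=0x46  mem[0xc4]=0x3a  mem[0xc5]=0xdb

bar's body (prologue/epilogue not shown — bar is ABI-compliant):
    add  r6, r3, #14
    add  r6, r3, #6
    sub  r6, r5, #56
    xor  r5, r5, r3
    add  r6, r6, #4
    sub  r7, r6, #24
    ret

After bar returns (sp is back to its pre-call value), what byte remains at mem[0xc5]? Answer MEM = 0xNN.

MEM = 0x6d

prologue: push r5 -> mem[0xc5]=0x6d, sp=0xc5
prologue: push r7 -> mem[0xc4]=0x36, sp=0xc4
body[0] add  r6, r3, #14 -> r6=0xaa
body[1] add  r6, r3, #6 -> r6=0xa2
body[2] sub  r6, r5, #56 -> r6=0x35
body[3] xor  r5, r5, r3 -> r5=0xf1
body[4] add  r6, r6, #4 -> r6=0x39
body[5] sub  r7, r6, #24 -> r7=0x21
epilogue: pop r7=0x36, sp=0xc5
epilogue: pop r5=0x6d, sp=0xc6
prologue pushed ['r5', 'r7'] at ['0xc5', '0xc4']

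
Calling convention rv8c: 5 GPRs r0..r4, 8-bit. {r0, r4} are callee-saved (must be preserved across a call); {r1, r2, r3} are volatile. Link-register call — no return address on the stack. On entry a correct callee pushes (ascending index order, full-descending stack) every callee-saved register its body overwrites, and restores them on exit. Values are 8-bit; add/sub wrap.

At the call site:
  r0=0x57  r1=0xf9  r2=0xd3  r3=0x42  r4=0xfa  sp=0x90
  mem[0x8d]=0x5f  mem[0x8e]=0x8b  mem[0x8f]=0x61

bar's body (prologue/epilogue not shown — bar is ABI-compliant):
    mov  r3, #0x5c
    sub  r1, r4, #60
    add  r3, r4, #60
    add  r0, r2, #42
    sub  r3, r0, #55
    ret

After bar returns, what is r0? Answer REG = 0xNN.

REG = 0x57

prologue: push r0 -> mem[0x8f]=0x57, sp=0x8f
body[0] mov  r3, #0x5c -> r3=0x5c
body[1] sub  r1, r4, #60 -> r1=0xbe
body[2] add  r3, r4, #60 -> r3=0x36
body[3] add  r0, r2, #42 -> r0=0xfd
body[4] sub  r3, r0, #55 -> r3=0xc6
epilogue: pop r0=0x57, sp=0x90
r0 is callee-saved -> restored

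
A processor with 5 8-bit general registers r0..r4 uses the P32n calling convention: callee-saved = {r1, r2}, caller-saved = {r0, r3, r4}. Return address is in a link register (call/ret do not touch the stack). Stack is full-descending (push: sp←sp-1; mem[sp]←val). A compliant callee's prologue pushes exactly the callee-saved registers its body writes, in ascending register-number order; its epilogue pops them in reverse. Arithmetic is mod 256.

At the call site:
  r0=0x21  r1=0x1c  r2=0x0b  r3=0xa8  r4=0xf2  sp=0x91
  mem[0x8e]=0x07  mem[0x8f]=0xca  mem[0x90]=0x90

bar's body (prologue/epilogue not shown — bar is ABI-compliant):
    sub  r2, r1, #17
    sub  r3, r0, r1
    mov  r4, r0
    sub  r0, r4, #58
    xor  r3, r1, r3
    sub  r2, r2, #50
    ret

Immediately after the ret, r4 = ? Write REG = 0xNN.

prologue: push r2 -> mem[0x90]=0x0b, sp=0x90
body[0] sub  r2, r1, #17 -> r2=0x0b
body[1] sub  r3, r0, r1 -> r3=0x05
body[2] mov  r4, r0 -> r4=0x21
body[3] sub  r0, r4, #58 -> r0=0xe7
body[4] xor  r3, r1, r3 -> r3=0x19
body[5] sub  r2, r2, #50 -> r2=0xd9
epilogue: pop r2=0x0b, sp=0x91
r4 is caller-saved -> body value

REG = 0x21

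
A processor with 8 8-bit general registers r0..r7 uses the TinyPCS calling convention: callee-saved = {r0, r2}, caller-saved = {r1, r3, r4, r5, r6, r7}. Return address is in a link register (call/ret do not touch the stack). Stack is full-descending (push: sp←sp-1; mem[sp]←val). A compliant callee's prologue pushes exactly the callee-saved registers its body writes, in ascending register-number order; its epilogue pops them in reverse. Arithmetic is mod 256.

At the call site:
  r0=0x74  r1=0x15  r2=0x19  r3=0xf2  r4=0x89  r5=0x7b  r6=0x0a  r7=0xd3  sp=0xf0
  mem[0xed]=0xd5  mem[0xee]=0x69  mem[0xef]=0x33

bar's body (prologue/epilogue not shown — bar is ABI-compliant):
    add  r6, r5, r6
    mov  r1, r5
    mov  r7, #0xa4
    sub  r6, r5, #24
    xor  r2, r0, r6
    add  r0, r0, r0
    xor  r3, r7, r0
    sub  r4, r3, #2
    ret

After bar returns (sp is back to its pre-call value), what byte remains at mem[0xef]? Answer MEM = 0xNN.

MEM = 0x74

prologue: push r0 → mem[0xef]=0x74, sp=0xef
prologue: push r2 → mem[0xee]=0x19, sp=0xee
body[0] add  r6, r5, r6 → r6=0x85
body[1] mov  r1, r5 → r1=0x7b
body[2] mov  r7, #0xa4 → r7=0xa4
body[3] sub  r6, r5, #24 → r6=0x63
body[4] xor  r2, r0, r6 → r2=0x17
body[5] add  r0, r0, r0 → r0=0xe8
body[6] xor  r3, r7, r0 → r3=0x4c
body[7] sub  r4, r3, #2 → r4=0x4a
epilogue: pop r2=0x19, sp=0xef
epilogue: pop r0=0x74, sp=0xf0
prologue pushed ['r0', 'r2'] at ['0xef', '0xee']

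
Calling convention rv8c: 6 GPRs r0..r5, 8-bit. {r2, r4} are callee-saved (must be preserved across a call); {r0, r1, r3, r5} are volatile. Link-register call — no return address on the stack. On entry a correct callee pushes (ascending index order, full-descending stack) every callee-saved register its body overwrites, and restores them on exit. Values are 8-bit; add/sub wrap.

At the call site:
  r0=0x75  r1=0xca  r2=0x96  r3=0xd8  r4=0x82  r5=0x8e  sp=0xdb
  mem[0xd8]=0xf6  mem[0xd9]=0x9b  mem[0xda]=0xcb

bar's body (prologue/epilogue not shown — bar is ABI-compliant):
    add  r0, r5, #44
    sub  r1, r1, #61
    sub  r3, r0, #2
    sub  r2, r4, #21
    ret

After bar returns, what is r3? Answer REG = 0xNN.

prologue: push r2 -> mem[0xda]=0x96, sp=0xda
body[0] add  r0, r5, #44 -> r0=0xba
body[1] sub  r1, r1, #61 -> r1=0x8d
body[2] sub  r3, r0, #2 -> r3=0xb8
body[3] sub  r2, r4, #21 -> r2=0x6d
epilogue: pop r2=0x96, sp=0xdb
r3 is caller-saved -> body value

REG = 0xb8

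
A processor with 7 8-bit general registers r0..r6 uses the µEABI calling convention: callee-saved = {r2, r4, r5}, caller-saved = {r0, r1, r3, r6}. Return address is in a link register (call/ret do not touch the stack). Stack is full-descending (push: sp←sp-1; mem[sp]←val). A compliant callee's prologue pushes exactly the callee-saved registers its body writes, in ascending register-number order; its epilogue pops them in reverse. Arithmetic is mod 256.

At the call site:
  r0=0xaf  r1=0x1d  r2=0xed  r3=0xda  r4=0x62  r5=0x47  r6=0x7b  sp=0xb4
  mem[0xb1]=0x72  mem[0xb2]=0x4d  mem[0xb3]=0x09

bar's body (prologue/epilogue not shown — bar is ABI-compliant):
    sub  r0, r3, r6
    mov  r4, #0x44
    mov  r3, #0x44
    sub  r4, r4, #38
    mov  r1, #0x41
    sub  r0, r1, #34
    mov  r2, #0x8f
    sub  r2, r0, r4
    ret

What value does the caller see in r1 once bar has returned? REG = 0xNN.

REG = 0x41

prologue: push r2 → mem[0xb3]=0xed, sp=0xb3
prologue: push r4 → mem[0xb2]=0x62, sp=0xb2
body[0] sub  r0, r3, r6 → r0=0x5f
body[1] mov  r4, #0x44 → r4=0x44
body[2] mov  r3, #0x44 → r3=0x44
body[3] sub  r4, r4, #38 → r4=0x1e
body[4] mov  r1, #0x41 → r1=0x41
body[5] sub  r0, r1, #34 → r0=0x1f
body[6] mov  r2, #0x8f → r2=0x8f
body[7] sub  r2, r0, r4 → r2=0x01
epilogue: pop r4=0x62, sp=0xb3
epilogue: pop r2=0xed, sp=0xb4
r1 is caller-saved → body value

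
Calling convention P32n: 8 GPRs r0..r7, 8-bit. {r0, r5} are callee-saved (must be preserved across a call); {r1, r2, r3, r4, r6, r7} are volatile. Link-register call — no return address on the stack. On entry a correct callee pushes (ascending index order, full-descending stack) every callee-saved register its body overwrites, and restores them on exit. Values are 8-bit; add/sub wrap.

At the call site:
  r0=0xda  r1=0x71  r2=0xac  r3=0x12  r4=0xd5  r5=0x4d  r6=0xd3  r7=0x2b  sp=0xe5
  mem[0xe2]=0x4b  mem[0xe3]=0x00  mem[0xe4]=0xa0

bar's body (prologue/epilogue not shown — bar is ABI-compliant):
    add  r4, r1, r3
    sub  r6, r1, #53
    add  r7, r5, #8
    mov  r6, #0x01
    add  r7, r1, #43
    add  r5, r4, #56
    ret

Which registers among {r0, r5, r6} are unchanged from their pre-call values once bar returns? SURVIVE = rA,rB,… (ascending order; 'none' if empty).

prologue: push r5 -> mem[0xe4]=0x4d, sp=0xe4
body[0] add  r4, r1, r3 -> r4=0x83
body[1] sub  r6, r1, #53 -> r6=0x3c
body[2] add  r7, r5, #8 -> r7=0x55
body[3] mov  r6, #0x01 -> r6=0x01
body[4] add  r7, r1, #43 -> r7=0x9c
body[5] add  r5, r4, #56 -> r5=0xbb
epilogue: pop r5=0x4d, sp=0xe5
r0: callee-saved, written=False
r5: callee-saved, written=True
r6: caller-saved, written=True

SURVIVE = r0,r5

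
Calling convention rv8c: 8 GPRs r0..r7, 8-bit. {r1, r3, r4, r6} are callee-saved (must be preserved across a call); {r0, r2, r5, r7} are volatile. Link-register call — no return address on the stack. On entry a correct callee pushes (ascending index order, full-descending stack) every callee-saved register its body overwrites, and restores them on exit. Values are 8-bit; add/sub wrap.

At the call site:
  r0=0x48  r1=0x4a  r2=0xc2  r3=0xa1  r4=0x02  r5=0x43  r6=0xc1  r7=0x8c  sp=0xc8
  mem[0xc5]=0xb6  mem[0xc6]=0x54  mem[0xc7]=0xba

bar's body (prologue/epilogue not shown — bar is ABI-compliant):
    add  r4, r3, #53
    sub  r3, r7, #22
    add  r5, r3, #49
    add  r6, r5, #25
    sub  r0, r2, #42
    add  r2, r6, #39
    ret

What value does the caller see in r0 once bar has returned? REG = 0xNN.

prologue: push r3 → mem[0xc7]=0xa1, sp=0xc7
prologue: push r4 → mem[0xc6]=0x02, sp=0xc6
prologue: push r6 → mem[0xc5]=0xc1, sp=0xc5
body[0] add  r4, r3, #53 → r4=0xd6
body[1] sub  r3, r7, #22 → r3=0x76
body[2] add  r5, r3, #49 → r5=0xa7
body[3] add  r6, r5, #25 → r6=0xc0
body[4] sub  r0, r2, #42 → r0=0x98
body[5] add  r2, r6, #39 → r2=0xe7
epilogue: pop r6=0xc1, sp=0xc6
epilogue: pop r4=0x02, sp=0xc7
epilogue: pop r3=0xa1, sp=0xc8
r0 is caller-saved → body value

REG = 0x98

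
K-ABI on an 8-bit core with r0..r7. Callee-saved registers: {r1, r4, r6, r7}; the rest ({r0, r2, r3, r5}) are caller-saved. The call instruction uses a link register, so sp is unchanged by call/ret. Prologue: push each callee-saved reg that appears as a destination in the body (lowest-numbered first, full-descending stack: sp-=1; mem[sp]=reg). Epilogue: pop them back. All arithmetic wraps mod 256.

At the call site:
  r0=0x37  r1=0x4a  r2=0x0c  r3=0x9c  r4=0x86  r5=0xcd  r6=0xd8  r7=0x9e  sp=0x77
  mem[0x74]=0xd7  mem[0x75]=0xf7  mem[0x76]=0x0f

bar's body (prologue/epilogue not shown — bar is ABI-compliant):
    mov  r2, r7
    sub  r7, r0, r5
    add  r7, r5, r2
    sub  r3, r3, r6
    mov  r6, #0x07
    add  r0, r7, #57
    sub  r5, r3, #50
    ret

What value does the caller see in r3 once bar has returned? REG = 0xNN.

REG = 0xc4

prologue: push r6 -> mem[0x76]=0xd8, sp=0x76
prologue: push r7 -> mem[0x75]=0x9e, sp=0x75
body[0] mov  r2, r7 -> r2=0x9e
body[1] sub  r7, r0, r5 -> r7=0x6a
body[2] add  r7, r5, r2 -> r7=0x6b
body[3] sub  r3, r3, r6 -> r3=0xc4
body[4] mov  r6, #0x07 -> r6=0x07
body[5] add  r0, r7, #57 -> r0=0xa4
body[6] sub  r5, r3, #50 -> r5=0x92
epilogue: pop r7=0x9e, sp=0x76
epilogue: pop r6=0xd8, sp=0x77
r3 is caller-saved -> body value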